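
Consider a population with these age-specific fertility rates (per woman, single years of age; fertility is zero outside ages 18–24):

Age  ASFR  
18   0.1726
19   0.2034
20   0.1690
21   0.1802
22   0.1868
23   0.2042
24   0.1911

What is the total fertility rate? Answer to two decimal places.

Sum of ASFRs = 0.1726 + 0.2034 + 0.1690 + 0.1802 + 0.1868 + 0.2042 + 0.1911 = 1.3073
TFR = 1.3073

1.31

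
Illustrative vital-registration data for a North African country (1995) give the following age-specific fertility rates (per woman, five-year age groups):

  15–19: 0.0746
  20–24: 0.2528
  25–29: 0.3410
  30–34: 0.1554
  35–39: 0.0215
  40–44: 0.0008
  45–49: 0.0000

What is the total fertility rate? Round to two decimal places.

4.23

Sum of ASFRs = 0.0746 + 0.2528 + 0.3410 + 0.1554 + 0.0215 + 0.0008 + 0.0000 = 0.8461
TFR = 5 × 0.8461 = 4.2305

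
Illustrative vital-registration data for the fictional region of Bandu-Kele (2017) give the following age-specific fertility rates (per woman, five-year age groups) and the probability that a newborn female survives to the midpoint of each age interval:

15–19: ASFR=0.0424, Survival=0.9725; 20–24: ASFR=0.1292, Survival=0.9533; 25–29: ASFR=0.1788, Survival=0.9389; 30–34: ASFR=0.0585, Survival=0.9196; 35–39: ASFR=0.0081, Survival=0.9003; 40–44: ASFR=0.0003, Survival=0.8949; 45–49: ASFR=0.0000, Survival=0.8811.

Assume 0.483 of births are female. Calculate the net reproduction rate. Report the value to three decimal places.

0.951

Proportion female at birth = 0.483.
Per-age-group product (5 × ASFR × survival probability):
  15–19: 5 × 0.0424 × 0.9725 = 0.20617
  20–24: 5 × 0.1292 × 0.9533 = 0.61583
  25–29: 5 × 0.1788 × 0.9389 = 0.83938
  30–34: 5 × 0.0585 × 0.9196 = 0.26898
  35–39: 5 × 0.0081 × 0.9003 = 0.03646
  40–44: 5 × 0.0003 × 0.8949 = 0.00134
  45–49: 5 × 0.0000 × 0.8811 = 0.00000
Sum = 1.96816
NRR = 0.483 × 1.96816 = 0.95062
With NRR below 1 the population is below replacement fertility.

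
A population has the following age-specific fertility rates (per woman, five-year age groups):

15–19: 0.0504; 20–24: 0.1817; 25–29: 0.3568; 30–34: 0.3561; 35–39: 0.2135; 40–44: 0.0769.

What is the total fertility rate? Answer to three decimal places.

6.177

Sum of ASFRs = 0.0504 + 0.1817 + 0.3568 + 0.3561 + 0.2135 + 0.0769 = 1.2354
TFR = 5 × 1.2354 = 6.177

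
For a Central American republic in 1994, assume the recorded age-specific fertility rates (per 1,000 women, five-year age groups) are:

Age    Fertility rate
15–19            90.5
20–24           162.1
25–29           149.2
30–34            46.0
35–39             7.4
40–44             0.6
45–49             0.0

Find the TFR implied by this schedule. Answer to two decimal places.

2.28

Sum of ASFRs = 90.5 + 162.1 + 149.2 + 46.0 + 7.4 + 0.6 + 0.0 = 455.8
TFR = 5 × 455.8 / 1000 = 2.279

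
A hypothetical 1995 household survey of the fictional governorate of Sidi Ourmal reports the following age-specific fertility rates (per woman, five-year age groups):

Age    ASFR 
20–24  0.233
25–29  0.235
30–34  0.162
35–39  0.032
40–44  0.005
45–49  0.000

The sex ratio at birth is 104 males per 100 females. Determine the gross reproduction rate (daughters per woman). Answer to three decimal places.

1.635

Proportion female at birth = 100 / (100 + 104) = 0.49020.
Sum of ASFRs = 0.233 + 0.235 + 0.162 + 0.032 + 0.005 + 0.000 = 0.667
TFR = 5 × 0.667 = 3.335
GRR = 0.49020 × 3.335 = 1.63482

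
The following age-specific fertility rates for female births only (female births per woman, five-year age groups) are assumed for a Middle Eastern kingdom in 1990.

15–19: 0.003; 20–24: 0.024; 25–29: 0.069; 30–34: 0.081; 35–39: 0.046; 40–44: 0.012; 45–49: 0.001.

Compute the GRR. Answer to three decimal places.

1.180

Sum of female ASFRs = 0.003 + 0.024 + 0.069 + 0.081 + 0.046 + 0.012 + 0.001 = 0.236
GRR = 5 × 0.236 = 1.18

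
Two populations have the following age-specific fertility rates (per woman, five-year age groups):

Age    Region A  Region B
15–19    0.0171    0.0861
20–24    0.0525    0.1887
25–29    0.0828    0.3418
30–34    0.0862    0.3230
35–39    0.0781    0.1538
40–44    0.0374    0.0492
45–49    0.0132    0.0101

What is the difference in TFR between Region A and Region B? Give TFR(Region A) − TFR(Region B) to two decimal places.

-3.93

Region A:
  Sum of ASFRs = 0.0171 + 0.0525 + 0.0828 + 0.0862 + 0.0781 + 0.0374 + 0.0132 = 0.3673
  TFR = 5 × 0.3673 = 1.8365
Region B:
  Sum of ASFRs = 0.0861 + 0.1887 + 0.3418 + 0.3230 + 0.1538 + 0.0492 + 0.0101 = 1.1527
  TFR = 5 × 1.1527 = 5.7635
Difference = 1.8365 − 5.7635 = -3.927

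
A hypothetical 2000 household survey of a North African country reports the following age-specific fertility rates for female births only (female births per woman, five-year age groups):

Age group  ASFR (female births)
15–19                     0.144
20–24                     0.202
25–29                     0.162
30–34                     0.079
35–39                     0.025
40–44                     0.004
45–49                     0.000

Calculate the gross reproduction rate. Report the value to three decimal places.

Sum of female ASFRs = 0.144 + 0.202 + 0.162 + 0.079 + 0.025 + 0.004 + 0.000 = 0.616
GRR = 5 × 0.616 = 3.08

3.080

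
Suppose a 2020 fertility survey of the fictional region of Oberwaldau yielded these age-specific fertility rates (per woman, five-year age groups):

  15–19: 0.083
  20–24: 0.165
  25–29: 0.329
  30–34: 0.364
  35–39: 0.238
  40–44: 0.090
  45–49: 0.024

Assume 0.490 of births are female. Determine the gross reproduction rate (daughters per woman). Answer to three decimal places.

Proportion female at birth = 0.490.
Sum of ASFRs = 0.083 + 0.165 + 0.329 + 0.364 + 0.238 + 0.090 + 0.024 = 1.293
TFR = 5 × 1.293 = 6.465
GRR = 0.490 × 6.465 = 3.16785

3.168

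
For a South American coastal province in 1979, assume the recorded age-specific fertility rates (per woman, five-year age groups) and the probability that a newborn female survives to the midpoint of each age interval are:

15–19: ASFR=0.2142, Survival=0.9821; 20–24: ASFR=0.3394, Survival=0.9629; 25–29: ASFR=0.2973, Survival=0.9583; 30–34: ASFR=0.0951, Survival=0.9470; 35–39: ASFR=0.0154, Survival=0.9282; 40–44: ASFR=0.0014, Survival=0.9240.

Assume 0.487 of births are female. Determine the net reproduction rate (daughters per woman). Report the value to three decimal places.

2.259

Proportion female at birth = 0.487.
Each age group contributes 5 × ASFR × survival:
  15–19: 5 × 0.2142 × 0.9821 = 1.05183
  20–24: 5 × 0.3394 × 0.9629 = 1.63404
  25–29: 5 × 0.2973 × 0.9583 = 1.42451
  30–34: 5 × 0.0951 × 0.9470 = 0.45030
  35–39: 5 × 0.0154 × 0.9282 = 0.07147
  40–44: 5 × 0.0014 × 0.9240 = 0.00647
Sum = 4.63862
NRR = 0.487 × 4.63862 = 2.25901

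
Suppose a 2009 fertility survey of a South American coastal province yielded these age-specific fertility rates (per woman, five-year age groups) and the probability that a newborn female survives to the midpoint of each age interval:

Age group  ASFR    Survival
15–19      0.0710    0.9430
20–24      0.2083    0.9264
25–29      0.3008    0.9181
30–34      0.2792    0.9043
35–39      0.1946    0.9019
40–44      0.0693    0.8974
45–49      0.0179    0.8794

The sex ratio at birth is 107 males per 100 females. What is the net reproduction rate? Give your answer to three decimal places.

2.517

Proportion female at birth = 100 / (100 + 107) = 0.48309.
Survival-weighted fertility by age (5·fₓ·Sₓ):
  15–19: 5 × 0.0710 × 0.9430 = 0.33477
  20–24: 5 × 0.2083 × 0.9264 = 0.96485
  25–29: 5 × 0.3008 × 0.9181 = 1.38082
  30–34: 5 × 0.2792 × 0.9043 = 1.26240
  35–39: 5 × 0.1946 × 0.9019 = 0.87755
  40–44: 5 × 0.0693 × 0.8974 = 0.31095
  45–49: 5 × 0.0179 × 0.8794 = 0.07871
Sum = 5.21005
NRR = 0.48309 × 5.21005 = 2.51692
With NRR above 1 the population is above replacement fertility.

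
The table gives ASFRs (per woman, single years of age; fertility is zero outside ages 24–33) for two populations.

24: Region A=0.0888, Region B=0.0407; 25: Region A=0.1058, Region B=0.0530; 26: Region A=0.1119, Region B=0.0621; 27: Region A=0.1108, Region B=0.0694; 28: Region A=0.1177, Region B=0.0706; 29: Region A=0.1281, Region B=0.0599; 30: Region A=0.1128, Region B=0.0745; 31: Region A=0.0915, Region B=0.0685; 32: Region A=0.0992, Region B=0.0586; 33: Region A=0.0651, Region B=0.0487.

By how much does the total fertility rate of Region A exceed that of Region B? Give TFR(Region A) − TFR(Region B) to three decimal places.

0.426

Region A:
  Sum of ASFRs = 0.0888 + 0.1058 + 0.1119 + 0.1108 + 0.1177 + 0.1281 + 0.1128 + 0.0915 + 0.0992 + 0.0651 = 1.0317
  TFR = 1.0317
Region B:
  Sum of ASFRs = 0.0407 + 0.0530 + 0.0621 + 0.0694 + 0.0706 + 0.0599 + 0.0745 + 0.0685 + 0.0586 + 0.0487 = 0.6060
  TFR = 0.606
Difference = 1.0317 − 0.606 = 0.4257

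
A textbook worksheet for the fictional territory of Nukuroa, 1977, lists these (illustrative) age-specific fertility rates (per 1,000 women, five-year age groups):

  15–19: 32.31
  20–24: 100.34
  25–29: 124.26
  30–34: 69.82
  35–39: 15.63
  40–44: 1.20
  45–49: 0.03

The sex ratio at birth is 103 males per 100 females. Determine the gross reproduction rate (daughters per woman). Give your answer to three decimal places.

Proportion female at birth = 100 / (100 + 103) = 0.49261.
Sum of ASFRs = 32.31 + 100.34 + 124.26 + 69.82 + 15.63 + 1.20 + 0.03 = 343.59
TFR = 5 × 343.59 / 1000 = 1.71795
GRR = 0.49261 × 1.71795 = 0.84628

0.846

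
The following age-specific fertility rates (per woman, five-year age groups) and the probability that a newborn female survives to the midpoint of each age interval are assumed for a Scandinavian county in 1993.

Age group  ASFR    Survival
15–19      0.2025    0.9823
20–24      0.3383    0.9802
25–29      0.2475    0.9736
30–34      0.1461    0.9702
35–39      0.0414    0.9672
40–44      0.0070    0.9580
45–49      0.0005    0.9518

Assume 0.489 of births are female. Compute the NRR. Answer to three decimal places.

Proportion female at birth = 0.489.
Weighting each age-specific rate by interval width and survival:
  15–19: 5 × 0.2025 × 0.9823 = 0.99458
  20–24: 5 × 0.3383 × 0.9802 = 1.65801
  25–29: 5 × 0.2475 × 0.9736 = 1.20483
  30–34: 5 × 0.1461 × 0.9702 = 0.70873
  35–39: 5 × 0.0414 × 0.9672 = 0.20021
  40–44: 5 × 0.0070 × 0.9580 = 0.03353
  45–49: 5 × 0.0005 × 0.9518 = 0.00238
Sum = 4.80227
NRR = 0.489 × 4.80227 = 2.34831
An NRR exceeding 1 indicates intrinsic growth under these rates.

2.348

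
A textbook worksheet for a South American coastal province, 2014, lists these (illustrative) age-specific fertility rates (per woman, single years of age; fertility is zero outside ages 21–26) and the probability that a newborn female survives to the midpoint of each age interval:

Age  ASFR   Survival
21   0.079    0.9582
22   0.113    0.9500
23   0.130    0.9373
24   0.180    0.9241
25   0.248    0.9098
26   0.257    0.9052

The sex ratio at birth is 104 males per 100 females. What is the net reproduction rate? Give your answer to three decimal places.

0.456

Proportion female at birth = 100 / (100 + 104) = 0.49020.
Per-age-group product (1 × ASFR × survival probability):
  21: 1 × 0.079 × 0.9582 = 0.07570
  22: 1 × 0.113 × 0.9500 = 0.10735
  23: 1 × 0.130 × 0.9373 = 0.12185
  24: 1 × 0.180 × 0.9241 = 0.16634
  25: 1 × 0.248 × 0.9098 = 0.22563
  26: 1 × 0.257 × 0.9052 = 0.23264
Sum = 0.92951
NRR = 0.49020 × 0.92951 = 0.45565
NRR < 1, so the cohort does not fully replace itself.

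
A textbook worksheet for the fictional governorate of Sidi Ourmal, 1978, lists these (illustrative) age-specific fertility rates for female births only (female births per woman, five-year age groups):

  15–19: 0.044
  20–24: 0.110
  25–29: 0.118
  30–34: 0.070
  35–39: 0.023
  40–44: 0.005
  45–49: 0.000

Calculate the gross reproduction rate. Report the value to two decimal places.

1.85

Sum of female ASFRs = 0.044 + 0.110 + 0.118 + 0.070 + 0.023 + 0.005 + 0.000 = 0.370
GRR = 5 × 0.370 = 1.85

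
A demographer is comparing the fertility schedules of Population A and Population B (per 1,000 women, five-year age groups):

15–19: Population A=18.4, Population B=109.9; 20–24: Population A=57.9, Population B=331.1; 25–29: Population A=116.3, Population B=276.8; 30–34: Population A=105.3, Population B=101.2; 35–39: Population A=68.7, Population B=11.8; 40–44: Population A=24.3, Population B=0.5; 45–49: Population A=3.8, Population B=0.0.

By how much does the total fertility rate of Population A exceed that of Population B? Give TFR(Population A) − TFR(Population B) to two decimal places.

-2.18

Population A:
  Sum of ASFRs = 18.4 + 57.9 + 116.3 + 105.3 + 68.7 + 24.3 + 3.8 = 394.7
  TFR = 5 × 394.7 / 1000 = 1.9735
Population B:
  Sum of ASFRs = 109.9 + 331.1 + 276.8 + 101.2 + 11.8 + 0.5 + 0.0 = 831.3
  TFR = 5 × 831.3 / 1000 = 4.1565
Difference = 1.9735 − 4.1565 = -2.183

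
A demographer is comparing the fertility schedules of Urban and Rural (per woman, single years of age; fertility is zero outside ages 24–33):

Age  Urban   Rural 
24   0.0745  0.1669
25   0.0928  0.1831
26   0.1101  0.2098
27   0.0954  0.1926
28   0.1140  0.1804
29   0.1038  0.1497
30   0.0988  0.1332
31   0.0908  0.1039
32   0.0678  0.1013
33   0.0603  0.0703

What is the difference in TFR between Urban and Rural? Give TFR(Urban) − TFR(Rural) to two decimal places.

Urban:
  Sum of ASFRs = 0.0745 + 0.0928 + 0.1101 + 0.0954 + 0.1140 + 0.1038 + 0.0988 + 0.0908 + 0.0678 + 0.0603 = 0.9083
  TFR = 0.9083
Rural:
  Sum of ASFRs = 0.1669 + 0.1831 + 0.2098 + 0.1926 + 0.1804 + 0.1497 + 0.1332 + 0.1039 + 0.1013 + 0.0703 = 1.4912
  TFR = 1.4912
Difference = 0.9083 − 1.4912 = -0.5829

-0.58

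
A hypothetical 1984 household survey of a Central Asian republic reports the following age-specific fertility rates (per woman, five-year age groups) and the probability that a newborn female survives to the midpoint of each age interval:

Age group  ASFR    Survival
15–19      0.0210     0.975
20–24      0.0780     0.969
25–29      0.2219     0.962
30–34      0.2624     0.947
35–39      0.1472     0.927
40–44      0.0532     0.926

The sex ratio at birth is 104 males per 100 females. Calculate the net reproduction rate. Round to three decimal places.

Proportion female at birth = 100 / (100 + 104) = 0.49020.
Weighting each age-specific rate by interval width and survival:
  15–19: 5 × 0.0210 × 0.975 = 0.10238
  20–24: 5 × 0.0780 × 0.969 = 0.37791
  25–29: 5 × 0.2219 × 0.962 = 1.06734
  30–34: 5 × 0.2624 × 0.947 = 1.24246
  35–39: 5 × 0.1472 × 0.927 = 0.68227
  40–44: 5 × 0.0532 × 0.926 = 0.24632
Sum = 3.71868
NRR = 0.49020 × 3.71868 = 1.82290

1.823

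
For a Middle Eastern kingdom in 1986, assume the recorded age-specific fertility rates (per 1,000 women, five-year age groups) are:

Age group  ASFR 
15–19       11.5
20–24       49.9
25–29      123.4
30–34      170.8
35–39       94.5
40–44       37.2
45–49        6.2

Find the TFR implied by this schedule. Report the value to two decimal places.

2.47

Sum of ASFRs = 11.5 + 49.9 + 123.4 + 170.8 + 94.5 + 37.2 + 6.2 = 493.5
TFR = 5 × 493.5 / 1000 = 2.4675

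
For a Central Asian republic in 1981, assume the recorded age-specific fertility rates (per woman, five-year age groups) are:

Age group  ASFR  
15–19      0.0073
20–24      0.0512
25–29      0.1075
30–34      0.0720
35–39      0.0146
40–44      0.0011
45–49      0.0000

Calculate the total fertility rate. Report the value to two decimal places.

Sum of ASFRs = 0.0073 + 0.0512 + 0.1075 + 0.0720 + 0.0146 + 0.0011 + 0.0000 = 0.2537
TFR = 5 × 0.2537 = 1.2685

1.27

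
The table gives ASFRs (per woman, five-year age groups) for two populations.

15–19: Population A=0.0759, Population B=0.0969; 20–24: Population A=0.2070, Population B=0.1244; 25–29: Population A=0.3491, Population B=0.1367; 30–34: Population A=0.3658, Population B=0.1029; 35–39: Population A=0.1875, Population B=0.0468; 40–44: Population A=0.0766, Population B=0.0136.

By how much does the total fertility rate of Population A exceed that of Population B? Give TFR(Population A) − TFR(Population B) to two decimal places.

Population A:
  Sum of ASFRs = 0.0759 + 0.2070 + 0.3491 + 0.3658 + 0.1875 + 0.0766 = 1.2619
  TFR = 5 × 1.2619 = 6.3095
Population B:
  Sum of ASFRs = 0.0969 + 0.1244 + 0.1367 + 0.1029 + 0.0468 + 0.0136 = 0.5213
  TFR = 5 × 0.5213 = 2.6065
Difference = 6.3095 − 2.6065 = 3.703

3.70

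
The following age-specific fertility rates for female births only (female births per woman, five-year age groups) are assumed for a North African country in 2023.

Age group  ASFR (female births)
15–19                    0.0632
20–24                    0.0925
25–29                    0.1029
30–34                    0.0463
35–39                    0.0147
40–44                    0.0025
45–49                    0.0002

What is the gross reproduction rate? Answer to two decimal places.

1.61

Sum of female ASFRs = 0.0632 + 0.0925 + 0.1029 + 0.0463 + 0.0147 + 0.0025 + 0.0002 = 0.3223
GRR = 5 × 0.3223 = 1.6115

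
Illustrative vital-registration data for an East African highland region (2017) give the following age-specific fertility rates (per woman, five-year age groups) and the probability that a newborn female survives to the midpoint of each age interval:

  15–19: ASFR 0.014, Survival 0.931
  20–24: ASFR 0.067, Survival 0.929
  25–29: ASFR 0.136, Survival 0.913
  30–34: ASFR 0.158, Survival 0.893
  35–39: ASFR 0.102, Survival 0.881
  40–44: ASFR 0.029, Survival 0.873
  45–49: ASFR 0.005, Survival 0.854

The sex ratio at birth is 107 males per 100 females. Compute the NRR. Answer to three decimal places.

1.111

Proportion female at birth = 100 / (100 + 107) = 0.48309.
Survival-weighted fertility by age (5·fₓ·Sₓ):
  15–19: 5 × 0.014 × 0.931 = 0.06517
  20–24: 5 × 0.067 × 0.929 = 0.31122
  25–29: 5 × 0.136 × 0.913 = 0.62084
  30–34: 5 × 0.158 × 0.893 = 0.70547
  35–39: 5 × 0.102 × 0.881 = 0.44931
  40–44: 5 × 0.029 × 0.873 = 0.12659
  45–49: 5 × 0.005 × 0.854 = 0.02135
Sum = 2.29995
NRR = 0.48309 × 2.29995 = 1.11108
An NRR exceeding 1 indicates intrinsic growth under these rates.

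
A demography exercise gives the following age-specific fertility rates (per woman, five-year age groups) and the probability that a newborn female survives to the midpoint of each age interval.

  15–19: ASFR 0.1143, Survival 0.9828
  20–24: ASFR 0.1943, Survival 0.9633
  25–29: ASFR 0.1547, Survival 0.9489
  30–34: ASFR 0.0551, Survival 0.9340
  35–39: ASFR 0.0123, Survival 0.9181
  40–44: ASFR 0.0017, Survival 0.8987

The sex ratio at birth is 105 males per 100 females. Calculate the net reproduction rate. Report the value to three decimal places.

1.245

Proportion female at birth = 100 / (100 + 105) = 0.48780.
Per-age-group product (5 × ASFR × survival probability):
  15–19: 5 × 0.1143 × 0.9828 = 0.56167
  20–24: 5 × 0.1943 × 0.9633 = 0.93585
  25–29: 5 × 0.1547 × 0.9489 = 0.73397
  30–34: 5 × 0.0551 × 0.9340 = 0.25732
  35–39: 5 × 0.0123 × 0.9181 = 0.05646
  40–44: 5 × 0.0017 × 0.8987 = 0.00764
Sum = 2.55291
NRR = 0.48780 × 2.55291 = 1.24531
With NRR above 1 the population is above replacement fertility.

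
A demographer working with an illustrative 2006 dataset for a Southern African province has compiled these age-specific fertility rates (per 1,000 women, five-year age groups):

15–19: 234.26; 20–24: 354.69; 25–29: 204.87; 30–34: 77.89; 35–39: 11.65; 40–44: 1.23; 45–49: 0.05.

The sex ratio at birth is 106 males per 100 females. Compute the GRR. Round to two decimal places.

2.15

Proportion female at birth = 100 / (100 + 106) = 0.48544.
Sum of ASFRs = 234.26 + 354.69 + 204.87 + 77.89 + 11.65 + 1.23 + 0.05 = 884.64
TFR = 5 × 884.64 / 1000 = 4.4232
GRR = 0.48544 × 4.4232 = 2.14720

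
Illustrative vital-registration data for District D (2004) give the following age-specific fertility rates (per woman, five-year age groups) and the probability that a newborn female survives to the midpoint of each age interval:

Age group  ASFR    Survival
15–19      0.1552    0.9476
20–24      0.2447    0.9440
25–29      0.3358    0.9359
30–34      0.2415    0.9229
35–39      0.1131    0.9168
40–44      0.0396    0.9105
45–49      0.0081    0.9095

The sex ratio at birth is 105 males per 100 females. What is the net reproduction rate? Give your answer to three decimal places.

Proportion female at birth = 100 / (100 + 105) = 0.48780.
Weighting each age-specific rate by interval width and survival:
  15–19: 5 × 0.1552 × 0.9476 = 0.73534
  20–24: 5 × 0.2447 × 0.9440 = 1.15498
  25–29: 5 × 0.3358 × 0.9359 = 1.57138
  30–34: 5 × 0.2415 × 0.9229 = 1.11440
  35–39: 5 × 0.1131 × 0.9168 = 0.51845
  40–44: 5 × 0.0396 × 0.9105 = 0.18028
  45–49: 5 × 0.0081 × 0.9095 = 0.03683
Sum = 5.31166
NRR = 0.48780 × 5.31166 = 2.59103

2.591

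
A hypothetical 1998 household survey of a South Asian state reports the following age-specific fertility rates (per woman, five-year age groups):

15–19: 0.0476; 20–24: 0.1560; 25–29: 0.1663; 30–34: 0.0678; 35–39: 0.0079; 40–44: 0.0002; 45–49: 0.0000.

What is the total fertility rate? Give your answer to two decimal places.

Sum of ASFRs = 0.0476 + 0.1560 + 0.1663 + 0.0678 + 0.0079 + 0.0002 + 0.0000 = 0.4458
TFR = 5 × 0.4458 = 2.229

2.23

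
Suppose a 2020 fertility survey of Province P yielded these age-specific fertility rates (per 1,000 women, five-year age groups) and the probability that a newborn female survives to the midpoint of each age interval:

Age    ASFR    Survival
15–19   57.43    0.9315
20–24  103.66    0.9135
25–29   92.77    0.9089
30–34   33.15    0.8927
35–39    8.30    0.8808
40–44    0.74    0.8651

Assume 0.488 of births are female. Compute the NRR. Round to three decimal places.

0.659

Proportion female at birth = 0.488.
Weighting each age-specific rate by interval width and survival:
  15–19: 5 × 57.43/1000 × 0.9315 = 0.26748
  20–24: 5 × 103.66/1000 × 0.9135 = 0.47347
  25–29: 5 × 92.77/1000 × 0.9089 = 0.42159
  30–34: 5 × 33.15/1000 × 0.8927 = 0.14797
  35–39: 5 × 8.30/1000 × 0.8808 = 0.03655
  40–44: 5 × 0.74/1000 × 0.8651 = 0.00320
Sum = 1.35026
NRR = 0.488 × 1.35026 = 0.65893
NRR < 1, so the cohort does not fully replace itself.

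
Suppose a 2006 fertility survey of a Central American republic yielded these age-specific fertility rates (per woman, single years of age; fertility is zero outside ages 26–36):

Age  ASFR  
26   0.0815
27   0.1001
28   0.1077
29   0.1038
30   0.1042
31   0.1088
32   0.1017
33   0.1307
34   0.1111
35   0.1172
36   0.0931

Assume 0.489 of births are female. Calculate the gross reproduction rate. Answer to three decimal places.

Proportion female at birth = 0.489.
Sum of ASFRs = 0.0815 + 0.1001 + 0.1077 + 0.1038 + 0.1042 + 0.1088 + 0.1017 + 0.1307 + 0.1111 + 0.1172 + 0.0931 = 1.1599
TFR = 1.1599
GRR = 0.489 × 1.1599 = 0.56719

0.567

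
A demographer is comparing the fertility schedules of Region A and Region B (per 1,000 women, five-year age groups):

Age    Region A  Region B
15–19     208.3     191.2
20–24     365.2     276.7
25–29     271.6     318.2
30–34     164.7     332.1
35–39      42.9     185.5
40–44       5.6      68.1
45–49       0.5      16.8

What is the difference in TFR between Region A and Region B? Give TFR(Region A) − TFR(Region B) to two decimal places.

Region A:
  Sum of ASFRs = 208.3 + 365.2 + 271.6 + 164.7 + 42.9 + 5.6 + 0.5 = 1058.8
  TFR = 5 × 1058.8 / 1000 = 5.294
Region B:
  Sum of ASFRs = 191.2 + 276.7 + 318.2 + 332.1 + 185.5 + 68.1 + 16.8 = 1388.6
  TFR = 5 × 1388.6 / 1000 = 6.943
Difference = 5.294 − 6.943 = -1.649

-1.65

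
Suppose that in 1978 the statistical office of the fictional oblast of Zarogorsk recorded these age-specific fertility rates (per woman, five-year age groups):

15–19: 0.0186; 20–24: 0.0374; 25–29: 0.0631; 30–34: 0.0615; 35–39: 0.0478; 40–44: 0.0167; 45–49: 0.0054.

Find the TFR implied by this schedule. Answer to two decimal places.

Sum of ASFRs = 0.0186 + 0.0374 + 0.0631 + 0.0615 + 0.0478 + 0.0167 + 0.0054 = 0.2505
TFR = 5 × 0.2505 = 1.2525

1.25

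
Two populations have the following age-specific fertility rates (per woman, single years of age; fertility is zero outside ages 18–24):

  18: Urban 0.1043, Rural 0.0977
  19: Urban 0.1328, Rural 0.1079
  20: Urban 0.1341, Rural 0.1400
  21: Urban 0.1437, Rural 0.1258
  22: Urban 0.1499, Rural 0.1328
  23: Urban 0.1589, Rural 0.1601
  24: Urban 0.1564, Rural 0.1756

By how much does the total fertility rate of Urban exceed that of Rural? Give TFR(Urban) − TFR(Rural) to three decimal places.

0.040

Urban:
  Sum of ASFRs = 0.1043 + 0.1328 + 0.1341 + 0.1437 + 0.1499 + 0.1589 + 0.1564 = 0.9801
  TFR = 0.9801
Rural:
  Sum of ASFRs = 0.0977 + 0.1079 + 0.1400 + 0.1258 + 0.1328 + 0.1601 + 0.1756 = 0.9399
  TFR = 0.9399
Difference = 0.9801 − 0.9399 = 0.0402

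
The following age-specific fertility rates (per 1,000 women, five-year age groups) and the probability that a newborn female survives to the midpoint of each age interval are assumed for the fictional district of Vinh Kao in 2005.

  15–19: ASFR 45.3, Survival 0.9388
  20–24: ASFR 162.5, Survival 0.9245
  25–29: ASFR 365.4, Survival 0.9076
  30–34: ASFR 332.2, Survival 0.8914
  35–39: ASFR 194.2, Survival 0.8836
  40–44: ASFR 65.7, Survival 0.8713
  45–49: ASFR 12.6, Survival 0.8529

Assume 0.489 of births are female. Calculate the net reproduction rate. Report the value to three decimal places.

Proportion female at birth = 0.489.
Per-age-group product (5 × ASFR × survival probability):
  15–19: 5 × 45.3/1000 × 0.9388 = 0.21264
  20–24: 5 × 162.5/1000 × 0.9245 = 0.75116
  25–29: 5 × 365.4/1000 × 0.9076 = 1.65819
  30–34: 5 × 332.2/1000 × 0.8914 = 1.48062
  35–39: 5 × 194.2/1000 × 0.8836 = 0.85798
  40–44: 5 × 65.7/1000 × 0.8713 = 0.28622
  45–49: 5 × 12.6/1000 × 0.8529 = 0.05373
Sum = 5.30054
NRR = 0.489 × 5.30054 = 2.59196
With NRR above 1 the population is above replacement fertility.

2.592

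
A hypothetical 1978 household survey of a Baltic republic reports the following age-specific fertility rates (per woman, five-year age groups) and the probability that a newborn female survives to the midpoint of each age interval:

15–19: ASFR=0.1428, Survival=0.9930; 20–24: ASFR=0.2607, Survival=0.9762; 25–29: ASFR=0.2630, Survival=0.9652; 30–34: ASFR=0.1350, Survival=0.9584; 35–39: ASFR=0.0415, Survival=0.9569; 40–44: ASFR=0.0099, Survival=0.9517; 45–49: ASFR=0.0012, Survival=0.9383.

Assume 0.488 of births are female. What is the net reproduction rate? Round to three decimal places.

Proportion female at birth = 0.488.
Each age group contributes 5 × ASFR × survival:
  15–19: 5 × 0.1428 × 0.9930 = 0.70900
  20–24: 5 × 0.2607 × 0.9762 = 1.27248
  25–29: 5 × 0.2630 × 0.9652 = 1.26924
  30–34: 5 × 0.1350 × 0.9584 = 0.64692
  35–39: 5 × 0.0415 × 0.9569 = 0.19856
  40–44: 5 × 0.0099 × 0.9517 = 0.04711
  45–49: 5 × 0.0012 × 0.9383 = 0.00563
Sum = 4.14894
NRR = 0.488 × 4.14894 = 2.02468
With NRR above 1 the population is above replacement fertility.

2.025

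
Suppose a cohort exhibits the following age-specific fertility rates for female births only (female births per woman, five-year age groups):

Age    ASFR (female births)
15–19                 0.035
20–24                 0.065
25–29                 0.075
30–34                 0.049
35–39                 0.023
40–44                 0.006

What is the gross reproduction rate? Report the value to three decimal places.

1.265

Sum of female ASFRs = 0.035 + 0.065 + 0.075 + 0.049 + 0.023 + 0.006 = 0.253
GRR = 5 × 0.253 = 1.265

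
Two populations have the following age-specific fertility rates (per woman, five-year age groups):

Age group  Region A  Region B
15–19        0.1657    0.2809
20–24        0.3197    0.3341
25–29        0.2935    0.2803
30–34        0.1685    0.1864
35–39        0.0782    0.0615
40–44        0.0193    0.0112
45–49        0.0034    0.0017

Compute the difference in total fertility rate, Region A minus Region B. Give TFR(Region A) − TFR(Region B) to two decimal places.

-0.54

Region A:
  Sum of ASFRs = 0.1657 + 0.3197 + 0.2935 + 0.1685 + 0.0782 + 0.0193 + 0.0034 = 1.0483
  TFR = 5 × 1.0483 = 5.2415
Region B:
  Sum of ASFRs = 0.2809 + 0.3341 + 0.2803 + 0.1864 + 0.0615 + 0.0112 + 0.0017 = 1.1561
  TFR = 5 × 1.1561 = 5.7805
Difference = 5.2415 − 5.7805 = -0.539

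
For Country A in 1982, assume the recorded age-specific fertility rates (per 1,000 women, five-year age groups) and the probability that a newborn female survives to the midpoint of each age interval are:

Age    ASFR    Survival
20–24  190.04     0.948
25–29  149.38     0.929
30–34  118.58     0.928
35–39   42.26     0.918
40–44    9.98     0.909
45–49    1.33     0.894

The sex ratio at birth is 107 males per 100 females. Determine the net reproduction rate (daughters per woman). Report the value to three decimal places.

1.155

Proportion female at birth = 100 / (100 + 107) = 0.48309.
Survival-weighted fertility by age (5·fₓ·Sₓ):
  20–24: 5 × 190.04/1000 × 0.948 = 0.90079
  25–29: 5 × 149.38/1000 × 0.929 = 0.69387
  30–34: 5 × 118.58/1000 × 0.928 = 0.55021
  35–39: 5 × 42.26/1000 × 0.918 = 0.19397
  40–44: 5 × 9.98/1000 × 0.909 = 0.04536
  45–49: 5 × 1.33/1000 × 0.894 = 0.00595
Sum = 2.39015
NRR = 0.48309 × 2.39015 = 1.15466
With NRR above 1 the population is above replacement fertility.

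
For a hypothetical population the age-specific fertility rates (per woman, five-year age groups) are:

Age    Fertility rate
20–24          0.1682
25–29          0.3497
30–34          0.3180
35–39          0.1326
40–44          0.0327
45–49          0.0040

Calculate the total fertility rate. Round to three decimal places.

Sum of ASFRs = 0.1682 + 0.3497 + 0.3180 + 0.1326 + 0.0327 + 0.0040 = 1.0052
TFR = 5 × 1.0052 = 5.026

5.026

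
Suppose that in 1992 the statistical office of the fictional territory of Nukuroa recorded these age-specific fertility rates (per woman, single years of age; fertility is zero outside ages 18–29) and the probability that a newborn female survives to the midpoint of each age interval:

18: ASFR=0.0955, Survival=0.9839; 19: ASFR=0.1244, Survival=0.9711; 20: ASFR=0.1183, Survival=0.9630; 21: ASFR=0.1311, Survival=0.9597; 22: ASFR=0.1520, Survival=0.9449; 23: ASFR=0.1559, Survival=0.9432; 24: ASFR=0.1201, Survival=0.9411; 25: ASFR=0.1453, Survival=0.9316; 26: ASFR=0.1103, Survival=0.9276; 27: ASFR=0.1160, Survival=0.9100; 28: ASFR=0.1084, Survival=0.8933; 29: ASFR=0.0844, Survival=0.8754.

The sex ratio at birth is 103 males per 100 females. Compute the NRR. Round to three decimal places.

Proportion female at birth = 100 / (100 + 103) = 0.49261.
Weighting each age-specific rate by interval width and survival:
  18: 1 × 0.0955 × 0.9839 = 0.09396
  19: 1 × 0.1244 × 0.9711 = 0.12080
  20: 1 × 0.1183 × 0.9630 = 0.11392
  21: 1 × 0.1311 × 0.9597 = 0.12582
  22: 1 × 0.1520 × 0.9449 = 0.14362
  23: 1 × 0.1559 × 0.9432 = 0.14704
  24: 1 × 0.1201 × 0.9411 = 0.11303
  25: 1 × 0.1453 × 0.9316 = 0.13536
  26: 1 × 0.1103 × 0.9276 = 0.10231
  27: 1 × 0.1160 × 0.9100 = 0.10556
  28: 1 × 0.1084 × 0.8933 = 0.09683
  29: 1 × 0.0844 × 0.8754 = 0.07388
Sum = 1.37213
NRR = 0.49261 × 1.37213 = 0.67592
An NRR under 1 implies long-run decline under these rates.

0.676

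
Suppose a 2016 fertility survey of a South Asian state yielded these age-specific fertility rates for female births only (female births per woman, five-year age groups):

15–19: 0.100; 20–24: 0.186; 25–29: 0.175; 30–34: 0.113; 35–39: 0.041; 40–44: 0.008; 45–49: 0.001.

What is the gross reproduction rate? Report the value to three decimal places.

Sum of female ASFRs = 0.100 + 0.186 + 0.175 + 0.113 + 0.041 + 0.008 + 0.001 = 0.624
GRR = 5 × 0.624 = 3.12

3.120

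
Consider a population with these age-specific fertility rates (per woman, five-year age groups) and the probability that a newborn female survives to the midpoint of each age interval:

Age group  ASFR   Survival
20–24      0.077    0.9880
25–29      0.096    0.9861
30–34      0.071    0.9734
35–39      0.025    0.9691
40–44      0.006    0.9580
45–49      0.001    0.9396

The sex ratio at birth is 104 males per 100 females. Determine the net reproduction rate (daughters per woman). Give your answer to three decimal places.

Proportion female at birth = 100 / (100 + 104) = 0.49020.
Each age group contributes 5 × ASFR × survival:
  20–24: 5 × 0.077 × 0.9880 = 0.38038
  25–29: 5 × 0.096 × 0.9861 = 0.47333
  30–34: 5 × 0.071 × 0.9734 = 0.34556
  35–39: 5 × 0.025 × 0.9691 = 0.12114
  40–44: 5 × 0.006 × 0.9580 = 0.02874
  45–49: 5 × 0.001 × 0.9396 = 0.00470
Sum = 1.35385
NRR = 0.49020 × 1.35385 = 0.66366

0.664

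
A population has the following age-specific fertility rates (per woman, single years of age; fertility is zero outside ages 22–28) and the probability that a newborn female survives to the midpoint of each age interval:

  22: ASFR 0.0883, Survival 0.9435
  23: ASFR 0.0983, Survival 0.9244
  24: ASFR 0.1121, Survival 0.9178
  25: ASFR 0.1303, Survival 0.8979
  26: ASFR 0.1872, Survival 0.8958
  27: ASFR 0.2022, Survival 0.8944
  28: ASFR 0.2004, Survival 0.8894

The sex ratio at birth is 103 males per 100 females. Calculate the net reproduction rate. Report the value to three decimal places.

Proportion female at birth = 100 / (100 + 103) = 0.49261.
Per-age-group product (1 × ASFR × survival probability):
  22: 1 × 0.0883 × 0.9435 = 0.08331
  23: 1 × 0.0983 × 0.9244 = 0.09087
  24: 1 × 0.1121 × 0.9178 = 0.10289
  25: 1 × 0.1303 × 0.8979 = 0.11700
  26: 1 × 0.1872 × 0.8958 = 0.16769
  27: 1 × 0.2022 × 0.8944 = 0.18085
  28: 1 × 0.2004 × 0.8894 = 0.17824
Sum = 0.92085
NRR = 0.49261 × 0.92085 = 0.45362

0.454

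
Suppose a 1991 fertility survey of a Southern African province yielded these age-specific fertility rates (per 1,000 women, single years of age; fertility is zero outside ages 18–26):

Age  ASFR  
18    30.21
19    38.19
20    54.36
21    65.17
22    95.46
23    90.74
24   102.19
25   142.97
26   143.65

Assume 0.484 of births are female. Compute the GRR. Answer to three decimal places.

Proportion female at birth = 0.484.
Sum of ASFRs = 30.21 + 38.19 + 54.36 + 65.17 + 95.46 + 90.74 + 102.19 + 142.97 + 143.65 = 762.94
TFR = 762.94 / 1000 = 0.76294
GRR = 0.484 × 0.76294 = 0.36926

0.369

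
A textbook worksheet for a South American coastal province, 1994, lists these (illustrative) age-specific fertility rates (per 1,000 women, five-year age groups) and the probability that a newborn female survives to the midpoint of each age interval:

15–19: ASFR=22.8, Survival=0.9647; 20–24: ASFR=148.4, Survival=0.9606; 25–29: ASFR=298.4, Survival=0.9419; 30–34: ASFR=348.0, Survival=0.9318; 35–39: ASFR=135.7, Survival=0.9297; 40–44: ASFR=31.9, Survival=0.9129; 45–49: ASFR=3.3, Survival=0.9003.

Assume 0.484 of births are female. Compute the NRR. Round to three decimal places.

2.246

Proportion female at birth = 0.484.
Per-age-group product (5 × ASFR × survival probability):
  15–19: 5 × 22.8/1000 × 0.9647 = 0.10998
  20–24: 5 × 148.4/1000 × 0.9606 = 0.71277
  25–29: 5 × 298.4/1000 × 0.9419 = 1.40531
  30–34: 5 × 348.0/1000 × 0.9318 = 1.62133
  35–39: 5 × 135.7/1000 × 0.9297 = 0.63080
  40–44: 5 × 31.9/1000 × 0.9129 = 0.14561
  45–49: 5 × 3.3/1000 × 0.9003 = 0.01485
Sum = 4.64065
NRR = 0.484 × 4.64065 = 2.24607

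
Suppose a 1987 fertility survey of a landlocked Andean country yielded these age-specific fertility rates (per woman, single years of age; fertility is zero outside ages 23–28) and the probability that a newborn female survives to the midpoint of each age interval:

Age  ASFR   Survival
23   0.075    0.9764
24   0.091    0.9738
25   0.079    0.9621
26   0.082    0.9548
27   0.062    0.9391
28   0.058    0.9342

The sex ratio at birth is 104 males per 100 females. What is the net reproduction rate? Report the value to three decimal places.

0.210

Proportion female at birth = 100 / (100 + 104) = 0.49020.
Each age group contributes 1 × ASFR × survival:
  23: 1 × 0.075 × 0.9764 = 0.07323
  24: 1 × 0.091 × 0.9738 = 0.08862
  25: 1 × 0.079 × 0.9621 = 0.07601
  26: 1 × 0.082 × 0.9548 = 0.07829
  27: 1 × 0.062 × 0.9391 = 0.05822
  28: 1 × 0.058 × 0.9342 = 0.05418
Sum = 0.42855
NRR = 0.49020 × 0.42855 = 0.21008
An NRR under 1 implies long-run decline under these rates.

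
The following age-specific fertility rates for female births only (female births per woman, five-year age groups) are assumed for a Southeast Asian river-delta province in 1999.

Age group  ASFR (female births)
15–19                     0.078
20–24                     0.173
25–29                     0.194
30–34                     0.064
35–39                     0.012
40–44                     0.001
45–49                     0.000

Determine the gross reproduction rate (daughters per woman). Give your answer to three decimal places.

2.610

Sum of female ASFRs = 0.078 + 0.173 + 0.194 + 0.064 + 0.012 + 0.001 + 0.000 = 0.522
GRR = 5 × 0.522 = 2.61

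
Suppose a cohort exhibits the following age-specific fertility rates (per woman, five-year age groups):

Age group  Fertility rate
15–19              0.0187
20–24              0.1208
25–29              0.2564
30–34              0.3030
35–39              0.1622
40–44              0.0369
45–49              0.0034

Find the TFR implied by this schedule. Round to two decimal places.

Sum of ASFRs = 0.0187 + 0.1208 + 0.2564 + 0.3030 + 0.1622 + 0.0369 + 0.0034 = 0.9014
TFR = 5 × 0.9014 = 4.507

4.51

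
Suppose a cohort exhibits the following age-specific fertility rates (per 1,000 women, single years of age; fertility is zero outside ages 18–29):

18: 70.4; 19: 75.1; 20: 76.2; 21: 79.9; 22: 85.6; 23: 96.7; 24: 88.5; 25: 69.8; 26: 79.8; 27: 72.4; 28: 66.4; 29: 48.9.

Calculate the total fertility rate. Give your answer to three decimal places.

0.910

Sum of ASFRs = 70.4 + 75.1 + 76.2 + 79.9 + 85.6 + 96.7 + 88.5 + 69.8 + 79.8 + 72.4 + 66.4 + 48.9 = 909.7
TFR = 909.7 / 1000 = 0.9097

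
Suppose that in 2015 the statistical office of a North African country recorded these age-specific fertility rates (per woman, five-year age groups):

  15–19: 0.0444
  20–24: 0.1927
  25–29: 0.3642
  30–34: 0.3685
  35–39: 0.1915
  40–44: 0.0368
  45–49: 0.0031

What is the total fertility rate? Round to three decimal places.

Sum of ASFRs = 0.0444 + 0.1927 + 0.3642 + 0.3685 + 0.1915 + 0.0368 + 0.0031 = 1.2012
TFR = 5 × 1.2012 = 6.006

6.006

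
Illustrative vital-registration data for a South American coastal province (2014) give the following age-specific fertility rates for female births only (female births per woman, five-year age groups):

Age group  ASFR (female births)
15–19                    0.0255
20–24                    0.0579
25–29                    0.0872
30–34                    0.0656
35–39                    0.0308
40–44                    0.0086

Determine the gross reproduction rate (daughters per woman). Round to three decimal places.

1.378

Sum of female ASFRs = 0.0255 + 0.0579 + 0.0872 + 0.0656 + 0.0308 + 0.0086 = 0.2756
GRR = 5 × 0.2756 = 1.378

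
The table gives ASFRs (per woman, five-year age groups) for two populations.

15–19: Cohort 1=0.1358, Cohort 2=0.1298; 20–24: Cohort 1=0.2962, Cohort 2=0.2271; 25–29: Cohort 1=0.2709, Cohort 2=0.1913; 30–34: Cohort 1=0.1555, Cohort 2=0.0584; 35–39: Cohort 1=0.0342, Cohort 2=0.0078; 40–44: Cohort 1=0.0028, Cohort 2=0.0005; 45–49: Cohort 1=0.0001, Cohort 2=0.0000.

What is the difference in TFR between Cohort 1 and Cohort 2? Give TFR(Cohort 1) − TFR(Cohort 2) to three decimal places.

Cohort 1:
  Sum of ASFRs = 0.1358 + 0.2962 + 0.2709 + 0.1555 + 0.0342 + 0.0028 + 0.0001 = 0.8955
  TFR = 5 × 0.8955 = 4.4775
Cohort 2:
  Sum of ASFRs = 0.1298 + 0.2271 + 0.1913 + 0.0584 + 0.0078 + 0.0005 + 0.0000 = 0.6149
  TFR = 5 × 0.6149 = 3.0745
Difference = 4.4775 − 3.0745 = 1.403

1.403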